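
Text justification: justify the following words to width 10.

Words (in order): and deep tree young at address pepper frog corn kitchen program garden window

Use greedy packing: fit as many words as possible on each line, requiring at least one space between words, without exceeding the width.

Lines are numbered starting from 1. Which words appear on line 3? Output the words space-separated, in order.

Line 1: ['and', 'deep'] (min_width=8, slack=2)
Line 2: ['tree', 'young'] (min_width=10, slack=0)
Line 3: ['at', 'address'] (min_width=10, slack=0)
Line 4: ['pepper'] (min_width=6, slack=4)
Line 5: ['frog', 'corn'] (min_width=9, slack=1)
Line 6: ['kitchen'] (min_width=7, slack=3)
Line 7: ['program'] (min_width=7, slack=3)
Line 8: ['garden'] (min_width=6, slack=4)
Line 9: ['window'] (min_width=6, slack=4)

Answer: at address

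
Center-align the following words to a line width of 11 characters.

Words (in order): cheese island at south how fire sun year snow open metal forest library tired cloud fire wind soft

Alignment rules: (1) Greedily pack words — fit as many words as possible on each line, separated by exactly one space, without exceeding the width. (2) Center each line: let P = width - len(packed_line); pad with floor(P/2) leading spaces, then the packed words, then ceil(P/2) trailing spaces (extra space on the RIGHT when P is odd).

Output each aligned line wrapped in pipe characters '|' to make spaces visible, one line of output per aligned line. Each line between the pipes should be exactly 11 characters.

Answer: |  cheese   |
| island at |
| south how |
| fire sun  |
| year snow |
|open metal |
|  forest   |
|  library  |
|tired cloud|
| fire wind |
|   soft    |

Derivation:
Line 1: ['cheese'] (min_width=6, slack=5)
Line 2: ['island', 'at'] (min_width=9, slack=2)
Line 3: ['south', 'how'] (min_width=9, slack=2)
Line 4: ['fire', 'sun'] (min_width=8, slack=3)
Line 5: ['year', 'snow'] (min_width=9, slack=2)
Line 6: ['open', 'metal'] (min_width=10, slack=1)
Line 7: ['forest'] (min_width=6, slack=5)
Line 8: ['library'] (min_width=7, slack=4)
Line 9: ['tired', 'cloud'] (min_width=11, slack=0)
Line 10: ['fire', 'wind'] (min_width=9, slack=2)
Line 11: ['soft'] (min_width=4, slack=7)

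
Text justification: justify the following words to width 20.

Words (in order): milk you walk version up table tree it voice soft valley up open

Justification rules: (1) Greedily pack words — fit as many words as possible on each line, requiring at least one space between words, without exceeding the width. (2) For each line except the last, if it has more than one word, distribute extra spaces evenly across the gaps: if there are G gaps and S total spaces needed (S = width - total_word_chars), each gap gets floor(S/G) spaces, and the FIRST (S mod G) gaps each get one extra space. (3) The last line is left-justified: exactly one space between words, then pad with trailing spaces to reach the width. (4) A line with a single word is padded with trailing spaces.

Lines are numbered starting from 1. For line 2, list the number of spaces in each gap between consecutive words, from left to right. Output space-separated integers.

Answer: 3 3

Derivation:
Line 1: ['milk', 'you', 'walk'] (min_width=13, slack=7)
Line 2: ['version', 'up', 'table'] (min_width=16, slack=4)
Line 3: ['tree', 'it', 'voice', 'soft'] (min_width=18, slack=2)
Line 4: ['valley', 'up', 'open'] (min_width=14, slack=6)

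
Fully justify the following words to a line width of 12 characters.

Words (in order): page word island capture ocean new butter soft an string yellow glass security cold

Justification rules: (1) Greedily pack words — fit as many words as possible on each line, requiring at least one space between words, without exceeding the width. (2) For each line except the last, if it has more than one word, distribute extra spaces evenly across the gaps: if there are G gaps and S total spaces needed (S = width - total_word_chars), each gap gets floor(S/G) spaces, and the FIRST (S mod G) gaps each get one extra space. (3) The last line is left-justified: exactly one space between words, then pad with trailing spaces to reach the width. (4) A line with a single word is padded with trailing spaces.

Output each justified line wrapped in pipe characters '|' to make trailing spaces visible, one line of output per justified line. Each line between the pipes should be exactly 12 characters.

Answer: |page    word|
|island      |
|capture     |
|ocean    new|
|butter  soft|
|an    string|
|yellow glass|
|security    |
|cold        |

Derivation:
Line 1: ['page', 'word'] (min_width=9, slack=3)
Line 2: ['island'] (min_width=6, slack=6)
Line 3: ['capture'] (min_width=7, slack=5)
Line 4: ['ocean', 'new'] (min_width=9, slack=3)
Line 5: ['butter', 'soft'] (min_width=11, slack=1)
Line 6: ['an', 'string'] (min_width=9, slack=3)
Line 7: ['yellow', 'glass'] (min_width=12, slack=0)
Line 8: ['security'] (min_width=8, slack=4)
Line 9: ['cold'] (min_width=4, slack=8)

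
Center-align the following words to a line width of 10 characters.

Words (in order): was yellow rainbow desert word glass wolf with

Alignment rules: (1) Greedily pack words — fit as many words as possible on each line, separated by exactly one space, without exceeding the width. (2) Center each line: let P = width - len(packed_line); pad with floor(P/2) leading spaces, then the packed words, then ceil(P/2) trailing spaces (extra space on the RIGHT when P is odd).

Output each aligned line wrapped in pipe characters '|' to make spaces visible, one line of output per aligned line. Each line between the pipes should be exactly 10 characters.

Line 1: ['was', 'yellow'] (min_width=10, slack=0)
Line 2: ['rainbow'] (min_width=7, slack=3)
Line 3: ['desert'] (min_width=6, slack=4)
Line 4: ['word', 'glass'] (min_width=10, slack=0)
Line 5: ['wolf', 'with'] (min_width=9, slack=1)

Answer: |was yellow|
| rainbow  |
|  desert  |
|word glass|
|wolf with |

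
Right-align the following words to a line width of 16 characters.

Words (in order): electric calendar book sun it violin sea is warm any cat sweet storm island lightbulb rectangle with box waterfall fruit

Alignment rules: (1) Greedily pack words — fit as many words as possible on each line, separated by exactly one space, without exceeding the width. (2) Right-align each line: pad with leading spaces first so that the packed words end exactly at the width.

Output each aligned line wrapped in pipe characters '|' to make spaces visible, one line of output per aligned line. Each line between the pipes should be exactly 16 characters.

Answer: |        electric|
|   calendar book|
|   sun it violin|
| sea is warm any|
| cat sweet storm|
|island lightbulb|
|  rectangle with|
|   box waterfall|
|           fruit|

Derivation:
Line 1: ['electric'] (min_width=8, slack=8)
Line 2: ['calendar', 'book'] (min_width=13, slack=3)
Line 3: ['sun', 'it', 'violin'] (min_width=13, slack=3)
Line 4: ['sea', 'is', 'warm', 'any'] (min_width=15, slack=1)
Line 5: ['cat', 'sweet', 'storm'] (min_width=15, slack=1)
Line 6: ['island', 'lightbulb'] (min_width=16, slack=0)
Line 7: ['rectangle', 'with'] (min_width=14, slack=2)
Line 8: ['box', 'waterfall'] (min_width=13, slack=3)
Line 9: ['fruit'] (min_width=5, slack=11)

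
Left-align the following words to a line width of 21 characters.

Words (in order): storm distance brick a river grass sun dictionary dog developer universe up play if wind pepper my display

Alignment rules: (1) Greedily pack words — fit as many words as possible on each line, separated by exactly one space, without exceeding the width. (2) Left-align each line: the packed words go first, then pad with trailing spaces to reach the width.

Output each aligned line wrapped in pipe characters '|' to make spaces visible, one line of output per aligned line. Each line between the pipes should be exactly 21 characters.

Line 1: ['storm', 'distance', 'brick'] (min_width=20, slack=1)
Line 2: ['a', 'river', 'grass', 'sun'] (min_width=17, slack=4)
Line 3: ['dictionary', 'dog'] (min_width=14, slack=7)
Line 4: ['developer', 'universe', 'up'] (min_width=21, slack=0)
Line 5: ['play', 'if', 'wind', 'pepper'] (min_width=19, slack=2)
Line 6: ['my', 'display'] (min_width=10, slack=11)

Answer: |storm distance brick |
|a river grass sun    |
|dictionary dog       |
|developer universe up|
|play if wind pepper  |
|my display           |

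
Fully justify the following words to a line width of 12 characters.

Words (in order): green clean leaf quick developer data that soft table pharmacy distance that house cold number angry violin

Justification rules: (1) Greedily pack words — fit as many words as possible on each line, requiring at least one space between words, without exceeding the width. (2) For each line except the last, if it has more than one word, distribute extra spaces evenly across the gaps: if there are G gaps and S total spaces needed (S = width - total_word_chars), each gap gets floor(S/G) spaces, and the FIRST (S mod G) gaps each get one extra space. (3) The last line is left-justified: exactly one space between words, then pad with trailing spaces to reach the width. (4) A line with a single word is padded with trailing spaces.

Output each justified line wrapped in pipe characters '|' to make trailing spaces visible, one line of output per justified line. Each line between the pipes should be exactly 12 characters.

Answer: |green  clean|
|leaf   quick|
|developer   |
|data    that|
|soft   table|
|pharmacy    |
|distance    |
|that   house|
|cold  number|
|angry violin|

Derivation:
Line 1: ['green', 'clean'] (min_width=11, slack=1)
Line 2: ['leaf', 'quick'] (min_width=10, slack=2)
Line 3: ['developer'] (min_width=9, slack=3)
Line 4: ['data', 'that'] (min_width=9, slack=3)
Line 5: ['soft', 'table'] (min_width=10, slack=2)
Line 6: ['pharmacy'] (min_width=8, slack=4)
Line 7: ['distance'] (min_width=8, slack=4)
Line 8: ['that', 'house'] (min_width=10, slack=2)
Line 9: ['cold', 'number'] (min_width=11, slack=1)
Line 10: ['angry', 'violin'] (min_width=12, slack=0)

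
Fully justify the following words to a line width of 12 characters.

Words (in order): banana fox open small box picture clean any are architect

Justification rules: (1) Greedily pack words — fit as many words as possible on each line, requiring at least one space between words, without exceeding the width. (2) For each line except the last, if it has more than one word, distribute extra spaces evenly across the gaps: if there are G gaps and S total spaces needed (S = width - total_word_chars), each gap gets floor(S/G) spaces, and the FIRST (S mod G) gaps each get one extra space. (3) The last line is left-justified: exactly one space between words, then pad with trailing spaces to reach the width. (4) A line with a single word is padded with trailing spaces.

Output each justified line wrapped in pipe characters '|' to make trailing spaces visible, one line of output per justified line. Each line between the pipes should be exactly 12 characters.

Answer: |banana   fox|
|open   small|
|box  picture|
|clean    any|
|are         |
|architect   |

Derivation:
Line 1: ['banana', 'fox'] (min_width=10, slack=2)
Line 2: ['open', 'small'] (min_width=10, slack=2)
Line 3: ['box', 'picture'] (min_width=11, slack=1)
Line 4: ['clean', 'any'] (min_width=9, slack=3)
Line 5: ['are'] (min_width=3, slack=9)
Line 6: ['architect'] (min_width=9, slack=3)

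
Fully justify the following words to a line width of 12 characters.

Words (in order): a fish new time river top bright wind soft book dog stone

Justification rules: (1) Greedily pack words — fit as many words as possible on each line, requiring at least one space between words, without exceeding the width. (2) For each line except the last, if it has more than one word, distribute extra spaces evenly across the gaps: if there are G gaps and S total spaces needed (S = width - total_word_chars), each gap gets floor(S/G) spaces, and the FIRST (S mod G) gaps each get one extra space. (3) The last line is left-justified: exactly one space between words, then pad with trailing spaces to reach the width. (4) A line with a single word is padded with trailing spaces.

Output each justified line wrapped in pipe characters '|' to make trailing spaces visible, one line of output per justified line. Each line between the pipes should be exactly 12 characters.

Answer: |a  fish  new|
|time   river|
|top   bright|
|wind    soft|
|book     dog|
|stone       |

Derivation:
Line 1: ['a', 'fish', 'new'] (min_width=10, slack=2)
Line 2: ['time', 'river'] (min_width=10, slack=2)
Line 3: ['top', 'bright'] (min_width=10, slack=2)
Line 4: ['wind', 'soft'] (min_width=9, slack=3)
Line 5: ['book', 'dog'] (min_width=8, slack=4)
Line 6: ['stone'] (min_width=5, slack=7)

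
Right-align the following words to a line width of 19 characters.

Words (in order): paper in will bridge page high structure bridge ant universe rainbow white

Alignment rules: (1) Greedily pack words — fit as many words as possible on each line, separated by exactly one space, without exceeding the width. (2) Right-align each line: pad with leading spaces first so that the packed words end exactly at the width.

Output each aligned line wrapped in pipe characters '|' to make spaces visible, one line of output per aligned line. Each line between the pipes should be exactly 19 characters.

Answer: |      paper in will|
|   bridge page high|
|   structure bridge|
|       ant universe|
|      rainbow white|

Derivation:
Line 1: ['paper', 'in', 'will'] (min_width=13, slack=6)
Line 2: ['bridge', 'page', 'high'] (min_width=16, slack=3)
Line 3: ['structure', 'bridge'] (min_width=16, slack=3)
Line 4: ['ant', 'universe'] (min_width=12, slack=7)
Line 5: ['rainbow', 'white'] (min_width=13, slack=6)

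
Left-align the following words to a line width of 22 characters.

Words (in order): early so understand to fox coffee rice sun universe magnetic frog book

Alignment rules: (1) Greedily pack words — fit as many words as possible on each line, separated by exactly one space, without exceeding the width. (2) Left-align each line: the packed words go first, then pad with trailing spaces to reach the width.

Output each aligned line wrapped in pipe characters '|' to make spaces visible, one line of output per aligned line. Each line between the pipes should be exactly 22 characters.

Answer: |early so understand to|
|fox coffee rice sun   |
|universe magnetic frog|
|book                  |

Derivation:
Line 1: ['early', 'so', 'understand', 'to'] (min_width=22, slack=0)
Line 2: ['fox', 'coffee', 'rice', 'sun'] (min_width=19, slack=3)
Line 3: ['universe', 'magnetic', 'frog'] (min_width=22, slack=0)
Line 4: ['book'] (min_width=4, slack=18)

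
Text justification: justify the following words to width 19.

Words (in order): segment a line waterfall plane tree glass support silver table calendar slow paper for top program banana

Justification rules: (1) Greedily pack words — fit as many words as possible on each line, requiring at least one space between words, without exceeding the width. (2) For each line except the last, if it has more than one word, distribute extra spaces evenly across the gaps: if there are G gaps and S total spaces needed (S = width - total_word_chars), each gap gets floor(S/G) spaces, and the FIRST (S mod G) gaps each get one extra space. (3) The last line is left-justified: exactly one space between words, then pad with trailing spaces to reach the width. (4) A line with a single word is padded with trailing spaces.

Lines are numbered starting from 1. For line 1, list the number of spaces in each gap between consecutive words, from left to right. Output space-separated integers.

Answer: 4 3

Derivation:
Line 1: ['segment', 'a', 'line'] (min_width=14, slack=5)
Line 2: ['waterfall', 'plane'] (min_width=15, slack=4)
Line 3: ['tree', 'glass', 'support'] (min_width=18, slack=1)
Line 4: ['silver', 'table'] (min_width=12, slack=7)
Line 5: ['calendar', 'slow', 'paper'] (min_width=19, slack=0)
Line 6: ['for', 'top', 'program'] (min_width=15, slack=4)
Line 7: ['banana'] (min_width=6, slack=13)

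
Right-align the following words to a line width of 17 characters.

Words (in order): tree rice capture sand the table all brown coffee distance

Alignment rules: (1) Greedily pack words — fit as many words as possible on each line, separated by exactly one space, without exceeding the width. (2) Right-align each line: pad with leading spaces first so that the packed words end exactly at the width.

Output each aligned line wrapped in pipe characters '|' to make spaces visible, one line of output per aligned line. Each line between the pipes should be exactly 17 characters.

Line 1: ['tree', 'rice', 'capture'] (min_width=17, slack=0)
Line 2: ['sand', 'the', 'table'] (min_width=14, slack=3)
Line 3: ['all', 'brown', 'coffee'] (min_width=16, slack=1)
Line 4: ['distance'] (min_width=8, slack=9)

Answer: |tree rice capture|
|   sand the table|
| all brown coffee|
|         distance|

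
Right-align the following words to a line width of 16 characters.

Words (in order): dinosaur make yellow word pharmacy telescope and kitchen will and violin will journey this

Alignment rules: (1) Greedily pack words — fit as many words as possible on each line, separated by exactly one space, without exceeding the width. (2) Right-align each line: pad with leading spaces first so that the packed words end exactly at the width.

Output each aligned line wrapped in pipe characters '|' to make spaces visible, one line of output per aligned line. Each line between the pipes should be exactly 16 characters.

Answer: |   dinosaur make|
|     yellow word|
|        pharmacy|
|   telescope and|
|kitchen will and|
|     violin will|
|    journey this|

Derivation:
Line 1: ['dinosaur', 'make'] (min_width=13, slack=3)
Line 2: ['yellow', 'word'] (min_width=11, slack=5)
Line 3: ['pharmacy'] (min_width=8, slack=8)
Line 4: ['telescope', 'and'] (min_width=13, slack=3)
Line 5: ['kitchen', 'will', 'and'] (min_width=16, slack=0)
Line 6: ['violin', 'will'] (min_width=11, slack=5)
Line 7: ['journey', 'this'] (min_width=12, slack=4)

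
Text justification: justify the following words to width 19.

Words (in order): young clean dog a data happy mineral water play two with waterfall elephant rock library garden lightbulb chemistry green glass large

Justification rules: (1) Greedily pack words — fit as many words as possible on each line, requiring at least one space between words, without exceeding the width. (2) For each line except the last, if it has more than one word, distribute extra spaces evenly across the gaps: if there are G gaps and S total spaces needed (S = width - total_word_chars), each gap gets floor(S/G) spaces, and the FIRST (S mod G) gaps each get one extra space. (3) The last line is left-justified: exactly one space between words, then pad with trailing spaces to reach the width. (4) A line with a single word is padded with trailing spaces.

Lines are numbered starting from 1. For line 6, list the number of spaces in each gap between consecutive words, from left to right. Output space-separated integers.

Line 1: ['young', 'clean', 'dog', 'a'] (min_width=17, slack=2)
Line 2: ['data', 'happy', 'mineral'] (min_width=18, slack=1)
Line 3: ['water', 'play', 'two', 'with'] (min_width=19, slack=0)
Line 4: ['waterfall', 'elephant'] (min_width=18, slack=1)
Line 5: ['rock', 'library', 'garden'] (min_width=19, slack=0)
Line 6: ['lightbulb', 'chemistry'] (min_width=19, slack=0)
Line 7: ['green', 'glass', 'large'] (min_width=17, slack=2)

Answer: 1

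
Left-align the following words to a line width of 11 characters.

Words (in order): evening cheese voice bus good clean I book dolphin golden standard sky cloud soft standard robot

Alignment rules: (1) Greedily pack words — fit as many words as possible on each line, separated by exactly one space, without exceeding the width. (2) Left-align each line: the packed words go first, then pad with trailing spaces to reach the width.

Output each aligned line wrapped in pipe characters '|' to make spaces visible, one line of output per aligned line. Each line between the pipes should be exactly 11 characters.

Line 1: ['evening'] (min_width=7, slack=4)
Line 2: ['cheese'] (min_width=6, slack=5)
Line 3: ['voice', 'bus'] (min_width=9, slack=2)
Line 4: ['good', 'clean'] (min_width=10, slack=1)
Line 5: ['I', 'book'] (min_width=6, slack=5)
Line 6: ['dolphin'] (min_width=7, slack=4)
Line 7: ['golden'] (min_width=6, slack=5)
Line 8: ['standard'] (min_width=8, slack=3)
Line 9: ['sky', 'cloud'] (min_width=9, slack=2)
Line 10: ['soft'] (min_width=4, slack=7)
Line 11: ['standard'] (min_width=8, slack=3)
Line 12: ['robot'] (min_width=5, slack=6)

Answer: |evening    |
|cheese     |
|voice bus  |
|good clean |
|I book     |
|dolphin    |
|golden     |
|standard   |
|sky cloud  |
|soft       |
|standard   |
|robot      |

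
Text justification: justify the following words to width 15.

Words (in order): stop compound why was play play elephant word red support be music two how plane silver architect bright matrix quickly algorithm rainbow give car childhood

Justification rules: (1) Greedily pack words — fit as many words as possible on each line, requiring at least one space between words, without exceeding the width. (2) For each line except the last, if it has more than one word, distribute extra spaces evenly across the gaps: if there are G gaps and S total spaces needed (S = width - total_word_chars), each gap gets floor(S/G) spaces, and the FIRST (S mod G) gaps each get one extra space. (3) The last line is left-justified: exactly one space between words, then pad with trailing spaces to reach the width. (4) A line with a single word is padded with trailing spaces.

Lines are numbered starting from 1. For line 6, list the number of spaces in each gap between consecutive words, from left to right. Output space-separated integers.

Answer: 2 2

Derivation:
Line 1: ['stop', 'compound'] (min_width=13, slack=2)
Line 2: ['why', 'was', 'play'] (min_width=12, slack=3)
Line 3: ['play', 'elephant'] (min_width=13, slack=2)
Line 4: ['word', 'red'] (min_width=8, slack=7)
Line 5: ['support', 'be'] (min_width=10, slack=5)
Line 6: ['music', 'two', 'how'] (min_width=13, slack=2)
Line 7: ['plane', 'silver'] (min_width=12, slack=3)
Line 8: ['architect'] (min_width=9, slack=6)
Line 9: ['bright', 'matrix'] (min_width=13, slack=2)
Line 10: ['quickly'] (min_width=7, slack=8)
Line 11: ['algorithm'] (min_width=9, slack=6)
Line 12: ['rainbow', 'give'] (min_width=12, slack=3)
Line 13: ['car', 'childhood'] (min_width=13, slack=2)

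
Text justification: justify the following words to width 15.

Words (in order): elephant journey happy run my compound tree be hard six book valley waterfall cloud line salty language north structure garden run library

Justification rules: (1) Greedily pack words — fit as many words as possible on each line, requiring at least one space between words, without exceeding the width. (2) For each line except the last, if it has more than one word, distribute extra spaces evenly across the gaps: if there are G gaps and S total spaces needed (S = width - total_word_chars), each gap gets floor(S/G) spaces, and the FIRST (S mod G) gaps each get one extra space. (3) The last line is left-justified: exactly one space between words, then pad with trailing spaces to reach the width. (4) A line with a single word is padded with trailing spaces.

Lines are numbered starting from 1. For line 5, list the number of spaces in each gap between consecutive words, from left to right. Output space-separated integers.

Line 1: ['elephant'] (min_width=8, slack=7)
Line 2: ['journey', 'happy'] (min_width=13, slack=2)
Line 3: ['run', 'my', 'compound'] (min_width=15, slack=0)
Line 4: ['tree', 'be', 'hard'] (min_width=12, slack=3)
Line 5: ['six', 'book', 'valley'] (min_width=15, slack=0)
Line 6: ['waterfall', 'cloud'] (min_width=15, slack=0)
Line 7: ['line', 'salty'] (min_width=10, slack=5)
Line 8: ['language', 'north'] (min_width=14, slack=1)
Line 9: ['structure'] (min_width=9, slack=6)
Line 10: ['garden', 'run'] (min_width=10, slack=5)
Line 11: ['library'] (min_width=7, slack=8)

Answer: 1 1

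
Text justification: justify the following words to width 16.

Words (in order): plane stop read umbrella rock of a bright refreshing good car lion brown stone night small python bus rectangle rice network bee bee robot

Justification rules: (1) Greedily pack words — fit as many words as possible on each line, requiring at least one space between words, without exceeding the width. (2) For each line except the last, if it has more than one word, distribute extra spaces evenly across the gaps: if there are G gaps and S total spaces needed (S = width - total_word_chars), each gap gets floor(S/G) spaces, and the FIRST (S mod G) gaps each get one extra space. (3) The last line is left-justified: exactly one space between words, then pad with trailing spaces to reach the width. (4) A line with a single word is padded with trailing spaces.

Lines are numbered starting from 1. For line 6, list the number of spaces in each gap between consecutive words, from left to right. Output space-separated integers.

Line 1: ['plane', 'stop', 'read'] (min_width=15, slack=1)
Line 2: ['umbrella', 'rock', 'of'] (min_width=16, slack=0)
Line 3: ['a', 'bright'] (min_width=8, slack=8)
Line 4: ['refreshing', 'good'] (min_width=15, slack=1)
Line 5: ['car', 'lion', 'brown'] (min_width=14, slack=2)
Line 6: ['stone', 'night'] (min_width=11, slack=5)
Line 7: ['small', 'python', 'bus'] (min_width=16, slack=0)
Line 8: ['rectangle', 'rice'] (min_width=14, slack=2)
Line 9: ['network', 'bee', 'bee'] (min_width=15, slack=1)
Line 10: ['robot'] (min_width=5, slack=11)

Answer: 6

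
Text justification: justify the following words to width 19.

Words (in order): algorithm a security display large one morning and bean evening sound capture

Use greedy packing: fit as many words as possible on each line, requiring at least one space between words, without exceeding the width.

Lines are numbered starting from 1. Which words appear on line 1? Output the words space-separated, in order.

Line 1: ['algorithm', 'a'] (min_width=11, slack=8)
Line 2: ['security', 'display'] (min_width=16, slack=3)
Line 3: ['large', 'one', 'morning'] (min_width=17, slack=2)
Line 4: ['and', 'bean', 'evening'] (min_width=16, slack=3)
Line 5: ['sound', 'capture'] (min_width=13, slack=6)

Answer: algorithm a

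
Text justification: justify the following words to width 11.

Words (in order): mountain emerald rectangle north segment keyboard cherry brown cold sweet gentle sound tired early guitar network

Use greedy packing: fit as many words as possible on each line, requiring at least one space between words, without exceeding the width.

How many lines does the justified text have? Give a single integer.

Line 1: ['mountain'] (min_width=8, slack=3)
Line 2: ['emerald'] (min_width=7, slack=4)
Line 3: ['rectangle'] (min_width=9, slack=2)
Line 4: ['north'] (min_width=5, slack=6)
Line 5: ['segment'] (min_width=7, slack=4)
Line 6: ['keyboard'] (min_width=8, slack=3)
Line 7: ['cherry'] (min_width=6, slack=5)
Line 8: ['brown', 'cold'] (min_width=10, slack=1)
Line 9: ['sweet'] (min_width=5, slack=6)
Line 10: ['gentle'] (min_width=6, slack=5)
Line 11: ['sound', 'tired'] (min_width=11, slack=0)
Line 12: ['early'] (min_width=5, slack=6)
Line 13: ['guitar'] (min_width=6, slack=5)
Line 14: ['network'] (min_width=7, slack=4)
Total lines: 14

Answer: 14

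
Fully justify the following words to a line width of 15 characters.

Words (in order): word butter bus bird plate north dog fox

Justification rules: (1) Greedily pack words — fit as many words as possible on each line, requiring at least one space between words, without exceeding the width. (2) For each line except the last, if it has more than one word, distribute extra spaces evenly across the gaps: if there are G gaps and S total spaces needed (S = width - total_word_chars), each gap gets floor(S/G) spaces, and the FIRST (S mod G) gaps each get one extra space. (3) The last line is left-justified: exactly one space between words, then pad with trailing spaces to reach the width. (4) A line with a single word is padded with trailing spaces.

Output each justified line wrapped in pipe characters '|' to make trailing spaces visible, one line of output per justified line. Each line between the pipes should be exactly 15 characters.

Line 1: ['word', 'butter', 'bus'] (min_width=15, slack=0)
Line 2: ['bird', 'plate'] (min_width=10, slack=5)
Line 3: ['north', 'dog', 'fox'] (min_width=13, slack=2)

Answer: |word butter bus|
|bird      plate|
|north dog fox  |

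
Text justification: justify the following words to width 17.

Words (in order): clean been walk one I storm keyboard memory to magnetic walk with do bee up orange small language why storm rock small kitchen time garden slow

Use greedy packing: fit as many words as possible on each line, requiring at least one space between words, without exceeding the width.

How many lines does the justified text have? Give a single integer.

Line 1: ['clean', 'been', 'walk'] (min_width=15, slack=2)
Line 2: ['one', 'I', 'storm'] (min_width=11, slack=6)
Line 3: ['keyboard', 'memory'] (min_width=15, slack=2)
Line 4: ['to', 'magnetic', 'walk'] (min_width=16, slack=1)
Line 5: ['with', 'do', 'bee', 'up'] (min_width=14, slack=3)
Line 6: ['orange', 'small'] (min_width=12, slack=5)
Line 7: ['language', 'why'] (min_width=12, slack=5)
Line 8: ['storm', 'rock', 'small'] (min_width=16, slack=1)
Line 9: ['kitchen', 'time'] (min_width=12, slack=5)
Line 10: ['garden', 'slow'] (min_width=11, slack=6)
Total lines: 10

Answer: 10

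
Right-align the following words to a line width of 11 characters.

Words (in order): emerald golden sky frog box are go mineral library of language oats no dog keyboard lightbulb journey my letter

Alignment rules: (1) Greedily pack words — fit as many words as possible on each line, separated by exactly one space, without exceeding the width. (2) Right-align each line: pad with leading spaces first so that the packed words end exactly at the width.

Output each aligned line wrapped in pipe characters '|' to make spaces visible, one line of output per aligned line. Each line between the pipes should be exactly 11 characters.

Answer: |    emerald|
| golden sky|
|   frog box|
|     are go|
|    mineral|
| library of|
|   language|
|oats no dog|
|   keyboard|
|  lightbulb|
| journey my|
|     letter|

Derivation:
Line 1: ['emerald'] (min_width=7, slack=4)
Line 2: ['golden', 'sky'] (min_width=10, slack=1)
Line 3: ['frog', 'box'] (min_width=8, slack=3)
Line 4: ['are', 'go'] (min_width=6, slack=5)
Line 5: ['mineral'] (min_width=7, slack=4)
Line 6: ['library', 'of'] (min_width=10, slack=1)
Line 7: ['language'] (min_width=8, slack=3)
Line 8: ['oats', 'no', 'dog'] (min_width=11, slack=0)
Line 9: ['keyboard'] (min_width=8, slack=3)
Line 10: ['lightbulb'] (min_width=9, slack=2)
Line 11: ['journey', 'my'] (min_width=10, slack=1)
Line 12: ['letter'] (min_width=6, slack=5)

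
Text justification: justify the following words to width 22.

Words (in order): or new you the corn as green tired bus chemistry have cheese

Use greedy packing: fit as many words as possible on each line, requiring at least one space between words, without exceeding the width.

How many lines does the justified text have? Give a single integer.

Line 1: ['or', 'new', 'you', 'the', 'corn', 'as'] (min_width=22, slack=0)
Line 2: ['green', 'tired', 'bus'] (min_width=15, slack=7)
Line 3: ['chemistry', 'have', 'cheese'] (min_width=21, slack=1)
Total lines: 3

Answer: 3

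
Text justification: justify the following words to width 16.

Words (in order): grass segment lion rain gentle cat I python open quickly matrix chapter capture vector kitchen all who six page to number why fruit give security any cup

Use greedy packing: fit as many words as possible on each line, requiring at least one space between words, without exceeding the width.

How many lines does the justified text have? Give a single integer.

Answer: 11

Derivation:
Line 1: ['grass', 'segment'] (min_width=13, slack=3)
Line 2: ['lion', 'rain', 'gentle'] (min_width=16, slack=0)
Line 3: ['cat', 'I', 'python'] (min_width=12, slack=4)
Line 4: ['open', 'quickly'] (min_width=12, slack=4)
Line 5: ['matrix', 'chapter'] (min_width=14, slack=2)
Line 6: ['capture', 'vector'] (min_width=14, slack=2)
Line 7: ['kitchen', 'all', 'who'] (min_width=15, slack=1)
Line 8: ['six', 'page', 'to'] (min_width=11, slack=5)
Line 9: ['number', 'why', 'fruit'] (min_width=16, slack=0)
Line 10: ['give', 'security'] (min_width=13, slack=3)
Line 11: ['any', 'cup'] (min_width=7, slack=9)
Total lines: 11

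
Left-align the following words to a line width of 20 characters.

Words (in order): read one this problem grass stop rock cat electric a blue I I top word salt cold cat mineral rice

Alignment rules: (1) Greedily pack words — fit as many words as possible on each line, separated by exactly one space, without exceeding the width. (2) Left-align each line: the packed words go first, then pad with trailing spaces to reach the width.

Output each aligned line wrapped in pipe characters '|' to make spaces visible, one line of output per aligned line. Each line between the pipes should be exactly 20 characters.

Line 1: ['read', 'one', 'this'] (min_width=13, slack=7)
Line 2: ['problem', 'grass', 'stop'] (min_width=18, slack=2)
Line 3: ['rock', 'cat', 'electric', 'a'] (min_width=19, slack=1)
Line 4: ['blue', 'I', 'I', 'top', 'word'] (min_width=17, slack=3)
Line 5: ['salt', 'cold', 'cat'] (min_width=13, slack=7)
Line 6: ['mineral', 'rice'] (min_width=12, slack=8)

Answer: |read one this       |
|problem grass stop  |
|rock cat electric a |
|blue I I top word   |
|salt cold cat       |
|mineral rice        |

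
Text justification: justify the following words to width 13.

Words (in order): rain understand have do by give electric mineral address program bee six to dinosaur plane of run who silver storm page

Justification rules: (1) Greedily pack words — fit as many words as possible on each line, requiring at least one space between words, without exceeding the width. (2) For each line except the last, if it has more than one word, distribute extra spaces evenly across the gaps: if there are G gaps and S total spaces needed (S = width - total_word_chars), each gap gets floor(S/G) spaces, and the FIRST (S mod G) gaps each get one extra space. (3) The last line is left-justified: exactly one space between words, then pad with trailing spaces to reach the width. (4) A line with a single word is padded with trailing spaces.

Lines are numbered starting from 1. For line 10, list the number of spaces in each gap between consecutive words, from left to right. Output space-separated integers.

Answer: 2 1

Derivation:
Line 1: ['rain'] (min_width=4, slack=9)
Line 2: ['understand'] (min_width=10, slack=3)
Line 3: ['have', 'do', 'by'] (min_width=10, slack=3)
Line 4: ['give', 'electric'] (min_width=13, slack=0)
Line 5: ['mineral'] (min_width=7, slack=6)
Line 6: ['address'] (min_width=7, slack=6)
Line 7: ['program', 'bee'] (min_width=11, slack=2)
Line 8: ['six', 'to'] (min_width=6, slack=7)
Line 9: ['dinosaur'] (min_width=8, slack=5)
Line 10: ['plane', 'of', 'run'] (min_width=12, slack=1)
Line 11: ['who', 'silver'] (min_width=10, slack=3)
Line 12: ['storm', 'page'] (min_width=10, slack=3)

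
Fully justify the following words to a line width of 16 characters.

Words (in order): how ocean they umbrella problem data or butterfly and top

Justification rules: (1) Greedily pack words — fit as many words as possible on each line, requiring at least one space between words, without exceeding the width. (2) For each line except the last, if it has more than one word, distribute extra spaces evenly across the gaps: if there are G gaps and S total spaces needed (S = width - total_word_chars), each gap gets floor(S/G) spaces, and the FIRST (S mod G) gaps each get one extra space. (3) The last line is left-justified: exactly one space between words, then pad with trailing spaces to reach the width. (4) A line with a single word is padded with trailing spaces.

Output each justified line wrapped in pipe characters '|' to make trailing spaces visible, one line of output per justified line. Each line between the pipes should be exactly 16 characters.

Line 1: ['how', 'ocean', 'they'] (min_width=14, slack=2)
Line 2: ['umbrella', 'problem'] (min_width=16, slack=0)
Line 3: ['data', 'or'] (min_width=7, slack=9)
Line 4: ['butterfly', 'and'] (min_width=13, slack=3)
Line 5: ['top'] (min_width=3, slack=13)

Answer: |how  ocean  they|
|umbrella problem|
|data          or|
|butterfly    and|
|top             |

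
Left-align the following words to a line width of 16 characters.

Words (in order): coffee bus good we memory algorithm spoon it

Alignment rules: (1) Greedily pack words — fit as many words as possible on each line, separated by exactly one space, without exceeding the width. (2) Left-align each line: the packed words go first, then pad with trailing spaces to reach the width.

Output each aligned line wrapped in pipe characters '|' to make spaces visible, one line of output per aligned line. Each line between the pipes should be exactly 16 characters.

Answer: |coffee bus good |
|we memory       |
|algorithm spoon |
|it              |

Derivation:
Line 1: ['coffee', 'bus', 'good'] (min_width=15, slack=1)
Line 2: ['we', 'memory'] (min_width=9, slack=7)
Line 3: ['algorithm', 'spoon'] (min_width=15, slack=1)
Line 4: ['it'] (min_width=2, slack=14)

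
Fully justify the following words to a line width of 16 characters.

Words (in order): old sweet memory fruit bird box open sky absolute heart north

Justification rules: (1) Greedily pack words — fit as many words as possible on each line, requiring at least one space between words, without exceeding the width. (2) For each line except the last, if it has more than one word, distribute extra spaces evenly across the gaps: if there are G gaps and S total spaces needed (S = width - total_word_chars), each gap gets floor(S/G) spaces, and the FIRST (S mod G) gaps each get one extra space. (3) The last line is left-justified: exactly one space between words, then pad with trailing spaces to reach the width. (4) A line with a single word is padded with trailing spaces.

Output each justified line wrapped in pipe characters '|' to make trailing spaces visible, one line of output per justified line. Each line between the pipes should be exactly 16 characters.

Line 1: ['old', 'sweet', 'memory'] (min_width=16, slack=0)
Line 2: ['fruit', 'bird', 'box'] (min_width=14, slack=2)
Line 3: ['open', 'sky'] (min_width=8, slack=8)
Line 4: ['absolute', 'heart'] (min_width=14, slack=2)
Line 5: ['north'] (min_width=5, slack=11)

Answer: |old sweet memory|
|fruit  bird  box|
|open         sky|
|absolute   heart|
|north           |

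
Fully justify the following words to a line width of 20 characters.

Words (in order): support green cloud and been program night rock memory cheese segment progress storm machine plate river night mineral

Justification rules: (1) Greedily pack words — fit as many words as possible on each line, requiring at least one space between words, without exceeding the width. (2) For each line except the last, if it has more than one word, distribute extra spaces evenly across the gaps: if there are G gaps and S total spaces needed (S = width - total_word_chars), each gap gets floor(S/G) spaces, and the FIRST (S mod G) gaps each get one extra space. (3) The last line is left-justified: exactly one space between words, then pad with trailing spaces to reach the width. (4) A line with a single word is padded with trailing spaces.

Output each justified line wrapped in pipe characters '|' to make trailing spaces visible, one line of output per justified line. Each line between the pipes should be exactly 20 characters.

Line 1: ['support', 'green', 'cloud'] (min_width=19, slack=1)
Line 2: ['and', 'been', 'program'] (min_width=16, slack=4)
Line 3: ['night', 'rock', 'memory'] (min_width=17, slack=3)
Line 4: ['cheese', 'segment'] (min_width=14, slack=6)
Line 5: ['progress', 'storm'] (min_width=14, slack=6)
Line 6: ['machine', 'plate', 'river'] (min_width=19, slack=1)
Line 7: ['night', 'mineral'] (min_width=13, slack=7)

Answer: |support  green cloud|
|and   been   program|
|night   rock  memory|
|cheese       segment|
|progress       storm|
|machine  plate river|
|night mineral       |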